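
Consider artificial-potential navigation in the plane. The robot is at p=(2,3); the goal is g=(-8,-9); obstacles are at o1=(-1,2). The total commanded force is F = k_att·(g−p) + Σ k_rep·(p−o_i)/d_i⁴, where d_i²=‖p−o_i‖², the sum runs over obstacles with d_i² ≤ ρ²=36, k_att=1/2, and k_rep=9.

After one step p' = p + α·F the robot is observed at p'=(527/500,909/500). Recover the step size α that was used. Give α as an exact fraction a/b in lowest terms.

α = 1/5

F_att = 1/2·(g−p) = 1/2·(-10,-12) = (-5.0000,-6.0000)
o1: d²=10 ≤ ρ²=36; F_rep = 9·(3,1)/10² = (0.2700,0.0900)
F = F_att + ΣF_rep = (-4.7300,-5.9100)
Δp = p'−p = (-0.9460,-1.1820); α = Δx/Fx = (-473/500) / (-473/100) = 1/5
check: Δy/Fy = (-591/500) / (-591/100) = 1/5 ✓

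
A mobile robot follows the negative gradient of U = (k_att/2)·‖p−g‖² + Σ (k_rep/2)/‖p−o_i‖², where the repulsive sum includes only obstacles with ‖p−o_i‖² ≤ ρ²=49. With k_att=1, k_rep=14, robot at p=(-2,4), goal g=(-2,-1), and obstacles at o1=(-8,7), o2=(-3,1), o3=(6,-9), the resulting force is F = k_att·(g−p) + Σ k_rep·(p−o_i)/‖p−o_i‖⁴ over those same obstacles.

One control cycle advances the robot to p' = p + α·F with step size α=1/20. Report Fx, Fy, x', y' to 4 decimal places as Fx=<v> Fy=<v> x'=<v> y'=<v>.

Fx=0.1815 Fy=-4.6007 x'=-1.9909 y'=3.7700

F_att = 1·(g−p) = 1·(0,-5) = (0.0000,-5.0000)
o1: d²=45 ≤ ρ²=49; F_rep = 14·(6,-3)/45² = (0.0415,-0.0207)
o2: d²=10 ≤ ρ²=49; F_rep = 14·(1,3)/10² = (0.1400,0.4200)
o3: d²=233 > ρ²=49 → inactive
F = F_att + ΣF_rep = (0.1815,-4.6007)
p' = p + 1/20·F = (-1.9909,3.7700)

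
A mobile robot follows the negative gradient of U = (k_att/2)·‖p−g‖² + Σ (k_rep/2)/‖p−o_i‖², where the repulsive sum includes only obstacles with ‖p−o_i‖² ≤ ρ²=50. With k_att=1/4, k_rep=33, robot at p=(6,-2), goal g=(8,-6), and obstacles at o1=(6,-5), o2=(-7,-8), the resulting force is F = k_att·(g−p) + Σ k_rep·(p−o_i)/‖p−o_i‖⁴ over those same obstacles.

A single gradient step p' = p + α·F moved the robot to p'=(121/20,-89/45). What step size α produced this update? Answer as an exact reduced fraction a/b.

F_att = 1/4·(g−p) = 1/4·(2,-4) = (0.5000,-1.0000)
o1: d²=9 ≤ ρ²=50; F_rep = 33·(0,3)/9² = (0.0000,1.2222)
o2: d²=205 > ρ²=50 → inactive
F = F_att + ΣF_rep = (0.5000,0.2222)
Δp = p'−p = (0.0500,0.0222); α = Δx/Fx = (1/20) / (1/2) = 1/10
check: Δy/Fy = (1/45) / (2/9) = 1/10 ✓

α = 1/10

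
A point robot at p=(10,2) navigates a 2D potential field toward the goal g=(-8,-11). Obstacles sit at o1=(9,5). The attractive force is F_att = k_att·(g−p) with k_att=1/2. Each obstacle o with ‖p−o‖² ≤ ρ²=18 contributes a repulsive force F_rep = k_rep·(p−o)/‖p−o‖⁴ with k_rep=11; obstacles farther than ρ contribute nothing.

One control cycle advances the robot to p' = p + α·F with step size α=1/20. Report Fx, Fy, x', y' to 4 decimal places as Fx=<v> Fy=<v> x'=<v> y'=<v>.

Fx=-8.8900 Fy=-6.8300 x'=9.5555 y'=1.6585

F_att = 1/2·(g−p) = 1/2·(-18,-13) = (-9.0000,-6.5000)
o1: d²=10 ≤ ρ²=18; F_rep = 11·(1,-3)/10² = (0.1100,-0.3300)
F = F_att + ΣF_rep = (-8.8900,-6.8300)
p' = p + 1/20·F = (9.5555,1.6585)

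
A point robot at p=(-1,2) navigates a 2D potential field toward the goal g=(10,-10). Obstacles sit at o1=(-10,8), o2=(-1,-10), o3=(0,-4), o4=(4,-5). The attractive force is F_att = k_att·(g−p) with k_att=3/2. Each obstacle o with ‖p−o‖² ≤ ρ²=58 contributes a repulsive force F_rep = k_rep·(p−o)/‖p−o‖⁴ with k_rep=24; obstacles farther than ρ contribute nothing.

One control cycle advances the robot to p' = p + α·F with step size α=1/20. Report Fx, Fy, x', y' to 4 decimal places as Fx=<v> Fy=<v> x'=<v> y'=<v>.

Fx=16.4825 Fy=-17.8948 x'=-0.1759 y'=1.1053

F_att = 3/2·(g−p) = 3/2·(11,-12) = (16.5000,-18.0000)
o1: d²=117 > ρ²=58 → inactive
o2: d²=144 > ρ²=58 → inactive
o3: d²=37 ≤ ρ²=58; F_rep = 24·(-1,6)/37² = (-0.0175,0.1052)
o4: d²=74 > ρ²=58 → inactive
F = F_att + ΣF_rep = (16.4825,-17.8948)
p' = p + 1/20·F = (-0.1759,1.1053)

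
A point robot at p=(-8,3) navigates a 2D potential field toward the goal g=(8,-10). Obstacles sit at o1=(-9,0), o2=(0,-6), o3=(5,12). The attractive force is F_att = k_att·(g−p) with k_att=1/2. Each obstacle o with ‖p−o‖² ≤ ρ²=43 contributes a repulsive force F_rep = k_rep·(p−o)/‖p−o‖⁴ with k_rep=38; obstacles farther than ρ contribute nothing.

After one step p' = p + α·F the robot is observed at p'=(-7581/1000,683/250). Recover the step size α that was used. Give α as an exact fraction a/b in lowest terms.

F_att = 1/2·(g−p) = 1/2·(16,-13) = (8.0000,-6.5000)
o1: d²=10 ≤ ρ²=43; F_rep = 38·(1,3)/10² = (0.3800,1.1400)
o2: d²=145 > ρ²=43 → inactive
o3: d²=250 > ρ²=43 → inactive
F = F_att + ΣF_rep = (8.3800,-5.3600)
Δp = p'−p = (0.4190,-0.2680); α = Δx/Fx = (419/1000) / (419/50) = 1/20
check: Δy/Fy = (-67/250) / (-134/25) = 1/20 ✓

α = 1/20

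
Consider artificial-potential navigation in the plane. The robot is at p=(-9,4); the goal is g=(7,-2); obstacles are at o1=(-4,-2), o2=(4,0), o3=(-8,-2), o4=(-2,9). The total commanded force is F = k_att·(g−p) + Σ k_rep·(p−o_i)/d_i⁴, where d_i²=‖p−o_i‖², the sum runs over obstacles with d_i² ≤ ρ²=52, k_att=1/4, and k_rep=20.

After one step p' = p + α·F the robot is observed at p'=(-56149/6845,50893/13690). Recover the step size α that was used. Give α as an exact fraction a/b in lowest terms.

F_att = 1/4·(g−p) = 1/4·(16,-6) = (4.0000,-1.5000)
o1: d²=61 > ρ²=52 → inactive
o2: d²=185 > ρ²=52 → inactive
o3: d²=37 ≤ ρ²=52; F_rep = 20·(-1,6)/37² = (-0.0146,0.0877)
o4: d²=74 > ρ²=52 → inactive
F = F_att + ΣF_rep = (3.9854,-1.4123)
Δp = p'−p = (0.7971,-0.2825); α = Δx/Fx = (5456/6845) / (5456/1369) = 1/5
check: Δy/Fy = (-3867/13690) / (-3867/2738) = 1/5 ✓

α = 1/5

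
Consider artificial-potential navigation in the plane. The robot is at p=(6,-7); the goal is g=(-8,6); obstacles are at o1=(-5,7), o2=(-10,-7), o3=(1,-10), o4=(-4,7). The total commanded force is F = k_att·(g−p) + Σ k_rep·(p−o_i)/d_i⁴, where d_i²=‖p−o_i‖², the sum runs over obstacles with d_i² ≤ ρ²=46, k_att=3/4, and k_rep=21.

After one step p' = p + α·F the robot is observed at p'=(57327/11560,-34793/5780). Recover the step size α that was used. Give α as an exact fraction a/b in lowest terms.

F_att = 3/4·(g−p) = 3/4·(-14,13) = (-10.5000,9.7500)
o1: d²=317 > ρ²=46 → inactive
o2: d²=256 > ρ²=46 → inactive
o3: d²=34 ≤ ρ²=46; F_rep = 21·(5,3)/34² = (0.0908,0.0545)
o4: d²=296 > ρ²=46 → inactive
F = F_att + ΣF_rep = (-10.4092,9.8045)
Δp = p'−p = (-1.0409,0.9804); α = Δx/Fx = (-12033/11560) / (-12033/1156) = 1/10
check: Δy/Fy = (5667/5780) / (5667/578) = 1/10 ✓

α = 1/10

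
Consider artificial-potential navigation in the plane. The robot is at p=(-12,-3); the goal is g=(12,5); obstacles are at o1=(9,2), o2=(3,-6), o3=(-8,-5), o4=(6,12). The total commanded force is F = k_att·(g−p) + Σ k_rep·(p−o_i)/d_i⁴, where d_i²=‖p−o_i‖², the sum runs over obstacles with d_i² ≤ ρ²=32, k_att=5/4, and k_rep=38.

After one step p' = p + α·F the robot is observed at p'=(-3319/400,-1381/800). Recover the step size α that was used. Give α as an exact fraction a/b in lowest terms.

α = 1/8

F_att = 5/4·(g−p) = 5/4·(24,8) = (30.0000,10.0000)
o1: d²=466 > ρ²=32 → inactive
o2: d²=234 > ρ²=32 → inactive
o3: d²=20 ≤ ρ²=32; F_rep = 38·(-4,2)/20² = (-0.3800,0.1900)
o4: d²=549 > ρ²=32 → inactive
F = F_att + ΣF_rep = (29.6200,10.1900)
Δp = p'−p = (3.7025,1.2737); α = Δx/Fx = (1481/400) / (1481/50) = 1/8
check: Δy/Fy = (1019/800) / (1019/100) = 1/8 ✓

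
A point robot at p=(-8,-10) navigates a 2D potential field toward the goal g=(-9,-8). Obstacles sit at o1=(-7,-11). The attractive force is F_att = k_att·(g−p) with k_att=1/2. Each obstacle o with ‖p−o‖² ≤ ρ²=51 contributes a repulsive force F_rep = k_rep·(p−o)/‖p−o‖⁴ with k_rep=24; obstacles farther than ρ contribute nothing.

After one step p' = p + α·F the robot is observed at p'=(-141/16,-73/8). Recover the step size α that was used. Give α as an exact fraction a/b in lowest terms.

α = 1/8

F_att = 1/2·(g−p) = 1/2·(-1,2) = (-0.5000,1.0000)
o1: d²=2 ≤ ρ²=51; F_rep = 24·(-1,1)/2² = (-6.0000,6.0000)
F = F_att + ΣF_rep = (-6.5000,7.0000)
Δp = p'−p = (-0.8125,0.8750); α = Δx/Fx = (-13/16) / (-13/2) = 1/8
check: Δy/Fy = (7/8) / (7) = 1/8 ✓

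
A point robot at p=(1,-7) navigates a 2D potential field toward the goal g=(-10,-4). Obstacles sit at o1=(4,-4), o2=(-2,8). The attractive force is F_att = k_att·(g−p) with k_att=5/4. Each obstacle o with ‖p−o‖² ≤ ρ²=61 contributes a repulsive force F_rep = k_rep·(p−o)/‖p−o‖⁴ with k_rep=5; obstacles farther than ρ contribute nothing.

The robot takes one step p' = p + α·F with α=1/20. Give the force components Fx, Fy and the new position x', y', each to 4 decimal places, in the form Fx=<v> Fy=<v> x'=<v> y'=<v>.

F_att = 5/4·(g−p) = 5/4·(-11,3) = (-13.7500,3.7500)
o1: d²=18 ≤ ρ²=61; F_rep = 5·(-3,-3)/18² = (-0.0463,-0.0463)
o2: d²=234 > ρ²=61 → inactive
F = F_att + ΣF_rep = (-13.7963,3.7037)
p' = p + 1/20·F = (0.3102,-6.8148)

Fx=-13.7963 Fy=3.7037 x'=0.3102 y'=-6.8148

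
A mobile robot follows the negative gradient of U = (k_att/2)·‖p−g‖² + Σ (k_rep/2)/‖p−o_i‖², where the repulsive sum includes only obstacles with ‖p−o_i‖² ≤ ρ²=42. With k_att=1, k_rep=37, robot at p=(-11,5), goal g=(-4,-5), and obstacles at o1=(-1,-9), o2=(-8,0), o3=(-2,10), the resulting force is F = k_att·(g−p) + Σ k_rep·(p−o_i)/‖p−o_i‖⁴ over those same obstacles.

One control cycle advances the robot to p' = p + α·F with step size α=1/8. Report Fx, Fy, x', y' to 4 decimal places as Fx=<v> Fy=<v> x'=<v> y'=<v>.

F_att = 1·(g−p) = 1·(7,-10) = (7.0000,-10.0000)
o1: d²=296 > ρ²=42 → inactive
o2: d²=34 ≤ ρ²=42; F_rep = 37·(-3,5)/34² = (-0.0960,0.1600)
o3: d²=106 > ρ²=42 → inactive
F = F_att + ΣF_rep = (6.9040,-9.8400)
p' = p + 1/8·F = (-10.1370,3.7700)

Fx=6.9040 Fy=-9.8400 x'=-10.1370 y'=3.7700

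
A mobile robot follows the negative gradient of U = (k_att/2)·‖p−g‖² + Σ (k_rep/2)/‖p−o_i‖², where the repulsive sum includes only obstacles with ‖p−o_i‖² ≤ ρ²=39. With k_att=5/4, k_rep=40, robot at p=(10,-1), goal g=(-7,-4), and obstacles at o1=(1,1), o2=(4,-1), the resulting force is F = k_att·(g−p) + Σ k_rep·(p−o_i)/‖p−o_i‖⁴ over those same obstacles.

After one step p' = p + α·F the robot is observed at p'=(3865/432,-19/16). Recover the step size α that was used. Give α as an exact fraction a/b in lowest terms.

α = 1/20

F_att = 5/4·(g−p) = 5/4·(-17,-3) = (-21.2500,-3.7500)
o1: d²=85 > ρ²=39 → inactive
o2: d²=36 ≤ ρ²=39; F_rep = 40·(6,0)/36² = (0.1852,0.0000)
F = F_att + ΣF_rep = (-21.0648,-3.7500)
Δp = p'−p = (-1.0532,-0.1875); α = Δx/Fx = (-455/432) / (-2275/108) = 1/20
check: Δy/Fy = (-3/16) / (-15/4) = 1/20 ✓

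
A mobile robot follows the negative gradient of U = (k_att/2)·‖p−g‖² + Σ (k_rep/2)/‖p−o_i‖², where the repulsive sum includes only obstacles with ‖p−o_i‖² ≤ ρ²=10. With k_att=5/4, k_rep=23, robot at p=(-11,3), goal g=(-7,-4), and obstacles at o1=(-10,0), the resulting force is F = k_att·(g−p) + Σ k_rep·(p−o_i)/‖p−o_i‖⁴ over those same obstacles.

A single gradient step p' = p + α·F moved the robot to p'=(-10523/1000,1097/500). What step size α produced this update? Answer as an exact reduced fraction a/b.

α = 1/10

F_att = 5/4·(g−p) = 5/4·(4,-7) = (5.0000,-8.7500)
o1: d²=10 ≤ ρ²=10; F_rep = 23·(-1,3)/10² = (-0.2300,0.6900)
F = F_att + ΣF_rep = (4.7700,-8.0600)
Δp = p'−p = (0.4770,-0.8060); α = Δx/Fx = (477/1000) / (477/100) = 1/10
check: Δy/Fy = (-403/500) / (-403/50) = 1/10 ✓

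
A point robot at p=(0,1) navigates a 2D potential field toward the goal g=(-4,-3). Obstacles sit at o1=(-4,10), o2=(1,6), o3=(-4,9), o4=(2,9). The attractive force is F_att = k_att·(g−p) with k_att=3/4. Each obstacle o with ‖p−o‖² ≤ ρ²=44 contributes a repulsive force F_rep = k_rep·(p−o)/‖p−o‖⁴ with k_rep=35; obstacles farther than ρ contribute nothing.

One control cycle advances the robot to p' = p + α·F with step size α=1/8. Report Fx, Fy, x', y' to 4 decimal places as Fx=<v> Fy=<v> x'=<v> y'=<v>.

F_att = 3/4·(g−p) = 3/4·(-4,-4) = (-3.0000,-3.0000)
o1: d²=97 > ρ²=44 → inactive
o2: d²=26 ≤ ρ²=44; F_rep = 35·(-1,-5)/26² = (-0.0518,-0.2589)
o3: d²=80 > ρ²=44 → inactive
o4: d²=68 > ρ²=44 → inactive
F = F_att + ΣF_rep = (-3.0518,-3.2589)
p' = p + 1/8·F = (-0.3815,0.5926)

Fx=-3.0518 Fy=-3.2589 x'=-0.3815 y'=0.5926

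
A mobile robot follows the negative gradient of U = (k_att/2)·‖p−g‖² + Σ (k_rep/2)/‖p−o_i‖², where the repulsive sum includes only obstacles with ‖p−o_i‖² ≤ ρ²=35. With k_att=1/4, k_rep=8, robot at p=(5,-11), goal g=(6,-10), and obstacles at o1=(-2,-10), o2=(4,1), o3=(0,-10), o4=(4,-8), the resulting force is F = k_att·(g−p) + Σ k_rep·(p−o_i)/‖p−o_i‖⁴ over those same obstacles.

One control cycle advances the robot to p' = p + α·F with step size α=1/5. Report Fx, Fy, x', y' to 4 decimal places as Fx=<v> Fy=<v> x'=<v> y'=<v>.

F_att = 1/4·(g−p) = 1/4·(1,1) = (0.2500,0.2500)
o1: d²=50 > ρ²=35 → inactive
o2: d²=145 > ρ²=35 → inactive
o3: d²=26 ≤ ρ²=35; F_rep = 8·(5,-1)/26² = (0.0592,-0.0118)
o4: d²=10 ≤ ρ²=35; F_rep = 8·(1,-3)/10² = (0.0800,-0.2400)
F = F_att + ΣF_rep = (0.3892,-0.0018)
p' = p + 1/5·F = (5.0778,-11.0004)

Fx=0.3892 Fy=-0.0018 x'=5.0778 y'=-11.0004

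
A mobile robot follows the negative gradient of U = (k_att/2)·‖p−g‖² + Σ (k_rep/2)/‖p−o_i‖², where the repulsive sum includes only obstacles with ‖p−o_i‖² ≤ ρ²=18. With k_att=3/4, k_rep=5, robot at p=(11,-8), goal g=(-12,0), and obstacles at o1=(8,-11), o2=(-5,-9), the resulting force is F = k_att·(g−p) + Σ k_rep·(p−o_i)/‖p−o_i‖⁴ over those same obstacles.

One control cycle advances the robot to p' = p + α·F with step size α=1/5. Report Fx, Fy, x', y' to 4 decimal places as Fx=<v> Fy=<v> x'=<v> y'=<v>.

F_att = 3/4·(g−p) = 3/4·(-23,8) = (-17.2500,6.0000)
o1: d²=18 ≤ ρ²=18; F_rep = 5·(3,3)/18² = (0.0463,0.0463)
o2: d²=257 > ρ²=18 → inactive
F = F_att + ΣF_rep = (-17.2037,6.0463)
p' = p + 1/5·F = (7.5593,-6.7907)

Fx=-17.2037 Fy=6.0463 x'=7.5593 y'=-6.7907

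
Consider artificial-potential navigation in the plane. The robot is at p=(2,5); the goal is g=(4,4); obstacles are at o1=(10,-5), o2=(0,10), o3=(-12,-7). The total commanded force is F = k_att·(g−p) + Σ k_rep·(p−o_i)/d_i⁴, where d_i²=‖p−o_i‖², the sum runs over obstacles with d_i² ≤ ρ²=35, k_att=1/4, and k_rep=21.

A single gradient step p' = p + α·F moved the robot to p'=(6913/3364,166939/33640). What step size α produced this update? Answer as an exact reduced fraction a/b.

α = 1/10

F_att = 1/4·(g−p) = 1/4·(2,-1) = (0.5000,-0.2500)
o1: d²=164 > ρ²=35 → inactive
o2: d²=29 ≤ ρ²=35; F_rep = 21·(2,-5)/29² = (0.0499,-0.1249)
o3: d²=340 > ρ²=35 → inactive
F = F_att + ΣF_rep = (0.5499,-0.3749)
Δp = p'−p = (0.0550,-0.0375); α = Δx/Fx = (185/3364) / (925/1682) = 1/10
check: Δy/Fy = (-1261/33640) / (-1261/3364) = 1/10 ✓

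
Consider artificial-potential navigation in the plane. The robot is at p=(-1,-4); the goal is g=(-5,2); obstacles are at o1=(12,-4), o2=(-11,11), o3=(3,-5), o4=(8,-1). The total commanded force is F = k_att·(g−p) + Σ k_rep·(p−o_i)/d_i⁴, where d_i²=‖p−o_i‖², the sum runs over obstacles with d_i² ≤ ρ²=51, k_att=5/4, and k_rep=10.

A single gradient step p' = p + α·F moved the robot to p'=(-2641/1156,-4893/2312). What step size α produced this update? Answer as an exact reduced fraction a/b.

α = 1/4

F_att = 5/4·(g−p) = 5/4·(-4,6) = (-5.0000,7.5000)
o1: d²=169 > ρ²=51 → inactive
o2: d²=325 > ρ²=51 → inactive
o3: d²=17 ≤ ρ²=51; F_rep = 10·(-4,1)/17² = (-0.1384,0.0346)
o4: d²=90 > ρ²=51 → inactive
F = F_att + ΣF_rep = (-5.1384,7.5346)
Δp = p'−p = (-1.2846,1.8837); α = Δx/Fx = (-1485/1156) / (-1485/289) = 1/4
check: Δy/Fy = (4355/2312) / (4355/578) = 1/4 ✓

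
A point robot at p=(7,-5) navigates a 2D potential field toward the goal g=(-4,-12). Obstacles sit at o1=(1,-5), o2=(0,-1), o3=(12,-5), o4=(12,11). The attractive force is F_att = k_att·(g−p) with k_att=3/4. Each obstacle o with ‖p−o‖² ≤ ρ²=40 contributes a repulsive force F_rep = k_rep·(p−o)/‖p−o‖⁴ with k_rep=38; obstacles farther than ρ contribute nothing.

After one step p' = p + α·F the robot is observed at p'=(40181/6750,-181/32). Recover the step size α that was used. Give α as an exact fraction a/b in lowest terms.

α = 1/8

F_att = 3/4·(g−p) = 3/4·(-11,-7) = (-8.2500,-5.2500)
o1: d²=36 ≤ ρ²=40; F_rep = 38·(6,0)/36² = (0.1759,0.0000)
o2: d²=65 > ρ²=40 → inactive
o3: d²=25 ≤ ρ²=40; F_rep = 38·(-5,0)/25² = (-0.3040,0.0000)
o4: d²=281 > ρ²=40 → inactive
F = F_att + ΣF_rep = (-8.3781,-5.2500)
Δp = p'−p = (-1.0473,-0.6562); α = Δx/Fx = (-7069/6750) / (-28276/3375) = 1/8
check: Δy/Fy = (-21/32) / (-21/4) = 1/8 ✓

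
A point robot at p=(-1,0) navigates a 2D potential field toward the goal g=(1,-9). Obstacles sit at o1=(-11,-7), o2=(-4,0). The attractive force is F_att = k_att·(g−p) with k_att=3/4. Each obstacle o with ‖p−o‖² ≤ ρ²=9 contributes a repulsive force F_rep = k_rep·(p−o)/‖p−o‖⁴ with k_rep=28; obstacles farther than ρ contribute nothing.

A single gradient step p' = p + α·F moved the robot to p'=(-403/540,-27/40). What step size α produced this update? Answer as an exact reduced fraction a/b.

α = 1/10

F_att = 3/4·(g−p) = 3/4·(2,-9) = (1.5000,-6.7500)
o1: d²=149 > ρ²=9 → inactive
o2: d²=9 ≤ ρ²=9; F_rep = 28·(3,0)/9² = (1.0370,0.0000)
F = F_att + ΣF_rep = (2.5370,-6.7500)
Δp = p'−p = (0.2537,-0.6750); α = Δx/Fx = (137/540) / (137/54) = 1/10
check: Δy/Fy = (-27/40) / (-27/4) = 1/10 ✓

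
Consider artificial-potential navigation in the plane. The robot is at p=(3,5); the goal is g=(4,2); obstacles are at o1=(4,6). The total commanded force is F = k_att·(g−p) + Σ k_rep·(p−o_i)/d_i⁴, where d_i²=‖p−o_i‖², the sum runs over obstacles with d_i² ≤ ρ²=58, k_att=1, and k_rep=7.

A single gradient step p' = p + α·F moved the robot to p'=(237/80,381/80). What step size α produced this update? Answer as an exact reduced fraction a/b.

α = 1/20

F_att = 1·(g−p) = 1·(1,-3) = (1.0000,-3.0000)
o1: d²=2 ≤ ρ²=58; F_rep = 7·(-1,-1)/2² = (-1.7500,-1.7500)
F = F_att + ΣF_rep = (-0.7500,-4.7500)
Δp = p'−p = (-0.0375,-0.2375); α = Δx/Fx = (-3/80) / (-3/4) = 1/20
check: Δy/Fy = (-19/80) / (-19/4) = 1/20 ✓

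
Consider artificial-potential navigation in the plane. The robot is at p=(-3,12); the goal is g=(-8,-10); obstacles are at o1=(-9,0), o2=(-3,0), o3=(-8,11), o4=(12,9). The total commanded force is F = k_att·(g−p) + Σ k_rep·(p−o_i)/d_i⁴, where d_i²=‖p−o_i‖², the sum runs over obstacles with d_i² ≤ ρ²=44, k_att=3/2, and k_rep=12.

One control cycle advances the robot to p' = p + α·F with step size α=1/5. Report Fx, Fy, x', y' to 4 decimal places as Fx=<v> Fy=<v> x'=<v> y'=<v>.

F_att = 3/2·(g−p) = 3/2·(-5,-22) = (-7.5000,-33.0000)
o1: d²=180 > ρ²=44 → inactive
o2: d²=144 > ρ²=44 → inactive
o3: d²=26 ≤ ρ²=44; F_rep = 12·(5,1)/26² = (0.0888,0.0178)
o4: d²=234 > ρ²=44 → inactive
F = F_att + ΣF_rep = (-7.4112,-32.9822)
p' = p + 1/5·F = (-4.4822,5.4036)

Fx=-7.4112 Fy=-32.9822 x'=-4.4822 y'=5.4036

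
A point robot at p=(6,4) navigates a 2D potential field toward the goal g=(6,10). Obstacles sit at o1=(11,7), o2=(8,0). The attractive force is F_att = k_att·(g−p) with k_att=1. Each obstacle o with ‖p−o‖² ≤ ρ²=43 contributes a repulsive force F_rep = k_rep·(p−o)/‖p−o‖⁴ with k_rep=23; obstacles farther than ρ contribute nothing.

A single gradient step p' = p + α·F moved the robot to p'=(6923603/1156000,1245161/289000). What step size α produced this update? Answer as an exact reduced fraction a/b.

F_att = 1·(g−p) = 1·(0,6) = (0.0000,6.0000)
o1: d²=34 ≤ ρ²=43; F_rep = 23·(-5,-3)/34² = (-0.0995,-0.0597)
o2: d²=20 ≤ ρ²=43; F_rep = 23·(-2,4)/20² = (-0.1150,0.2300)
F = F_att + ΣF_rep = (-0.2145,6.1703)
Δp = p'−p = (-0.0107,0.3085); α = Δx/Fx = (-12397/1156000) / (-12397/57800) = 1/20
check: Δy/Fy = (89161/289000) / (89161/14450) = 1/20 ✓

α = 1/20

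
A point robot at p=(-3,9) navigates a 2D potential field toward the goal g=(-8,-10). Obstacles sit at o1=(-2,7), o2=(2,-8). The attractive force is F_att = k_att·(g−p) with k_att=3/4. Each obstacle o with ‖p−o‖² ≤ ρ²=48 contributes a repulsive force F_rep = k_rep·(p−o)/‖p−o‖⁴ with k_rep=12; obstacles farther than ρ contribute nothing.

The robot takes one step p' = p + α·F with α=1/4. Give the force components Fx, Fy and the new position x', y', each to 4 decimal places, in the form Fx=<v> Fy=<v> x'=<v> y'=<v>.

Fx=-4.2300 Fy=-13.2900 x'=-4.0575 y'=5.6775

F_att = 3/4·(g−p) = 3/4·(-5,-19) = (-3.7500,-14.2500)
o1: d²=5 ≤ ρ²=48; F_rep = 12·(-1,2)/5² = (-0.4800,0.9600)
o2: d²=314 > ρ²=48 → inactive
F = F_att + ΣF_rep = (-4.2300,-13.2900)
p' = p + 1/4·F = (-4.0575,5.6775)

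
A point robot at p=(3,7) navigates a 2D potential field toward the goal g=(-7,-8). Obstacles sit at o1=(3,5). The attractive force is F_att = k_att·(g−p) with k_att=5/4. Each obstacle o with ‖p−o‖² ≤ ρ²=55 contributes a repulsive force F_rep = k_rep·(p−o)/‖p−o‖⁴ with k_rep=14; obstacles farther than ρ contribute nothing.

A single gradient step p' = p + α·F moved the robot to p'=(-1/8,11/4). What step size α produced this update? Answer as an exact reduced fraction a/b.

α = 1/4

F_att = 5/4·(g−p) = 5/4·(-10,-15) = (-12.5000,-18.7500)
o1: d²=4 ≤ ρ²=55; F_rep = 14·(0,2)/4² = (0.0000,1.7500)
F = F_att + ΣF_rep = (-12.5000,-17.0000)
Δp = p'−p = (-3.1250,-4.2500); α = Δx/Fx = (-25/8) / (-25/2) = 1/4
check: Δy/Fy = (-17/4) / (-17) = 1/4 ✓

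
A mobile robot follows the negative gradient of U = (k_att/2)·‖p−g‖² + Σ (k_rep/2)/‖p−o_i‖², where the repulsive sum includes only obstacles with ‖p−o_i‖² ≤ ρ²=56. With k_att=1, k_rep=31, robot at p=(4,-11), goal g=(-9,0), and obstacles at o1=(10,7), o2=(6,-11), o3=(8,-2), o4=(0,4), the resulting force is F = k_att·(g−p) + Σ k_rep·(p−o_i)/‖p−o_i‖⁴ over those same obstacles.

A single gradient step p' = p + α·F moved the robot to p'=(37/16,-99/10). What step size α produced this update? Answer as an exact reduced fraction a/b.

F_att = 1·(g−p) = 1·(-13,11) = (-13.0000,11.0000)
o1: d²=360 > ρ²=56 → inactive
o2: d²=4 ≤ ρ²=56; F_rep = 31·(-2,0)/4² = (-3.8750,0.0000)
o3: d²=97 > ρ²=56 → inactive
o4: d²=241 > ρ²=56 → inactive
F = F_att + ΣF_rep = (-16.8750,11.0000)
Δp = p'−p = (-1.6875,1.1000); α = Δx/Fx = (-27/16) / (-135/8) = 1/10
check: Δy/Fy = (11/10) / (11) = 1/10 ✓

α = 1/10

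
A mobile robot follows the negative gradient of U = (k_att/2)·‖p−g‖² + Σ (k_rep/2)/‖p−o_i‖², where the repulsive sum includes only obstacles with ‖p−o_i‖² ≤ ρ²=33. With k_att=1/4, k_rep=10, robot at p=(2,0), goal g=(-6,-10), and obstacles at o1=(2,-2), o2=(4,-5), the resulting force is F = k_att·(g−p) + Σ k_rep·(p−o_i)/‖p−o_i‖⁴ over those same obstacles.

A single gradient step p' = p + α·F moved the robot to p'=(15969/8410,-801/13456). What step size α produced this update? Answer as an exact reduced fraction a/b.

F_att = 1/4·(g−p) = 1/4·(-8,-10) = (-2.0000,-2.5000)
o1: d²=4 ≤ ρ²=33; F_rep = 10·(0,2)/4² = (0.0000,1.2500)
o2: d²=29 ≤ ρ²=33; F_rep = 10·(-2,5)/29² = (-0.0238,0.0595)
F = F_att + ΣF_rep = (-2.0238,-1.1905)
Δp = p'−p = (-0.1012,-0.0595); α = Δx/Fx = (-851/8410) / (-1702/841) = 1/20
check: Δy/Fy = (-801/13456) / (-4005/3364) = 1/20 ✓

α = 1/20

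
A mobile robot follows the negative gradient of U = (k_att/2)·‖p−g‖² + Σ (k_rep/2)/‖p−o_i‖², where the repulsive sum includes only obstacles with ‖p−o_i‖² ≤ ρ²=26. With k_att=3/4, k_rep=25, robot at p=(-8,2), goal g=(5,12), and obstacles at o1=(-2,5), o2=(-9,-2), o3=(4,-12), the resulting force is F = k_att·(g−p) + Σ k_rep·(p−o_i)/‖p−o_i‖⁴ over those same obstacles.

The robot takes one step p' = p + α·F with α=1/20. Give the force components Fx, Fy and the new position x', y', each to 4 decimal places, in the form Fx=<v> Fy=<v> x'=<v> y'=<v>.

Fx=9.8365 Fy=7.8460 x'=-7.5082 y'=2.3923

F_att = 3/4·(g−p) = 3/4·(13,10) = (9.7500,7.5000)
o1: d²=45 > ρ²=26 → inactive
o2: d²=17 ≤ ρ²=26; F_rep = 25·(1,4)/17² = (0.0865,0.3460)
o3: d²=340 > ρ²=26 → inactive
F = F_att + ΣF_rep = (9.8365,7.8460)
p' = p + 1/20·F = (-7.5082,2.3923)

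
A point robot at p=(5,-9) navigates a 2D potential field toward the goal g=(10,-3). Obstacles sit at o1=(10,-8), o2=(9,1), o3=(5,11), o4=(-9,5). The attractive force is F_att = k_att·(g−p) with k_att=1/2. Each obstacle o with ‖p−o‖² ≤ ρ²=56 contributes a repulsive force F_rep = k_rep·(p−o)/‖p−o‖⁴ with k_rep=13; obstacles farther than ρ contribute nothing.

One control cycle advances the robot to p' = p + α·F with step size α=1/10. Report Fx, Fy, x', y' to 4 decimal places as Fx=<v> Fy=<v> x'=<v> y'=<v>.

Fx=2.4038 Fy=2.9808 x'=5.2404 y'=-8.7019

F_att = 1/2·(g−p) = 1/2·(5,6) = (2.5000,3.0000)
o1: d²=26 ≤ ρ²=56; F_rep = 13·(-5,-1)/26² = (-0.0962,-0.0192)
o2: d²=116 > ρ²=56 → inactive
o3: d²=400 > ρ²=56 → inactive
o4: d²=392 > ρ²=56 → inactive
F = F_att + ΣF_rep = (2.4038,2.9808)
p' = p + 1/10·F = (5.2404,-8.7019)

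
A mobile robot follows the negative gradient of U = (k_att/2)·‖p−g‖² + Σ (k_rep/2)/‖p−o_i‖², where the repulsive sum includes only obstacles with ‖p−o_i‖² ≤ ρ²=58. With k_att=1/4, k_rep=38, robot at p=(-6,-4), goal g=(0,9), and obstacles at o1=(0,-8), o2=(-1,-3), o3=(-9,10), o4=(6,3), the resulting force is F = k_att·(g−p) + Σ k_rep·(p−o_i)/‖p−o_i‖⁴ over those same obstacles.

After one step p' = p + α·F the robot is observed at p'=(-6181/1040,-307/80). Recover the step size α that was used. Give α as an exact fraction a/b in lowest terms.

F_att = 1/4·(g−p) = 1/4·(6,13) = (1.5000,3.2500)
o1: d²=52 ≤ ρ²=58; F_rep = 38·(-6,4)/52² = (-0.0843,0.0562)
o2: d²=26 ≤ ρ²=58; F_rep = 38·(-5,-1)/26² = (-0.2811,-0.0562)
o3: d²=205 > ρ²=58 → inactive
o4: d²=193 > ρ²=58 → inactive
F = F_att + ΣF_rep = (1.1346,3.2500)
Δp = p'−p = (0.0567,0.1625); α = Δx/Fx = (59/1040) / (59/52) = 1/20
check: Δy/Fy = (13/80) / (13/4) = 1/20 ✓

α = 1/20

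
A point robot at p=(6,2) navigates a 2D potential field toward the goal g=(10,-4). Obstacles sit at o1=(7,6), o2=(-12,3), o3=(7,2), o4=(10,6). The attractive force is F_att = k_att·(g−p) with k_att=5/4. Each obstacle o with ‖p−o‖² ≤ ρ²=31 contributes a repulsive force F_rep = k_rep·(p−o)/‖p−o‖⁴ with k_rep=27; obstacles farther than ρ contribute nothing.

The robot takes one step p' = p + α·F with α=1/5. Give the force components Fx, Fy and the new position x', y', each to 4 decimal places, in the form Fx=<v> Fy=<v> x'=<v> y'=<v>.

F_att = 5/4·(g−p) = 5/4·(4,-6) = (5.0000,-7.5000)
o1: d²=17 ≤ ρ²=31; F_rep = 27·(-1,-4)/17² = (-0.0934,-0.3737)
o2: d²=325 > ρ²=31 → inactive
o3: d²=1 ≤ ρ²=31; F_rep = 27·(-1,0)/1² = (-27.0000,0.0000)
o4: d²=32 > ρ²=31 → inactive
F = F_att + ΣF_rep = (-22.0934,-7.8737)
p' = p + 1/5·F = (1.5813,0.4253)

Fx=-22.0934 Fy=-7.8737 x'=1.5813 y'=0.4253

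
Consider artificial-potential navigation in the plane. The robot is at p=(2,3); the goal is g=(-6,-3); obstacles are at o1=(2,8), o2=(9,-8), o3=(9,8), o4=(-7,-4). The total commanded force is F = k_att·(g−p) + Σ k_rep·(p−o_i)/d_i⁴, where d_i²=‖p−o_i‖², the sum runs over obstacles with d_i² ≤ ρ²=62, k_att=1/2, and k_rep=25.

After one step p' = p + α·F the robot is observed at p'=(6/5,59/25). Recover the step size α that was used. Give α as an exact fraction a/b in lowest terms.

α = 1/5

F_att = 1/2·(g−p) = 1/2·(-8,-6) = (-4.0000,-3.0000)
o1: d²=25 ≤ ρ²=62; F_rep = 25·(0,-5)/25² = (0.0000,-0.2000)
o2: d²=170 > ρ²=62 → inactive
o3: d²=74 > ρ²=62 → inactive
o4: d²=130 > ρ²=62 → inactive
F = F_att + ΣF_rep = (-4.0000,-3.2000)
Δp = p'−p = (-0.8000,-0.6400); α = Δx/Fx = (-4/5) / (-4) = 1/5
check: Δy/Fy = (-16/25) / (-16/5) = 1/5 ✓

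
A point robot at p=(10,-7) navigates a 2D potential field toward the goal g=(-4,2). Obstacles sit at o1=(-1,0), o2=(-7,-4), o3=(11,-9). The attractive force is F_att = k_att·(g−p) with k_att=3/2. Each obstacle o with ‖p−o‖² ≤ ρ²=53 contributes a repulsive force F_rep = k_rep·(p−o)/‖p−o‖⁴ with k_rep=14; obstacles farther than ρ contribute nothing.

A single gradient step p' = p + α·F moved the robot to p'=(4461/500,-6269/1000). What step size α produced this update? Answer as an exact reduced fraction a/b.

α = 1/20

F_att = 3/2·(g−p) = 3/2·(-14,9) = (-21.0000,13.5000)
o1: d²=170 > ρ²=53 → inactive
o2: d²=298 > ρ²=53 → inactive
o3: d²=5 ≤ ρ²=53; F_rep = 14·(-1,2)/5² = (-0.5600,1.1200)
F = F_att + ΣF_rep = (-21.5600,14.6200)
Δp = p'−p = (-1.0780,0.7310); α = Δx/Fx = (-539/500) / (-539/25) = 1/20
check: Δy/Fy = (731/1000) / (731/50) = 1/20 ✓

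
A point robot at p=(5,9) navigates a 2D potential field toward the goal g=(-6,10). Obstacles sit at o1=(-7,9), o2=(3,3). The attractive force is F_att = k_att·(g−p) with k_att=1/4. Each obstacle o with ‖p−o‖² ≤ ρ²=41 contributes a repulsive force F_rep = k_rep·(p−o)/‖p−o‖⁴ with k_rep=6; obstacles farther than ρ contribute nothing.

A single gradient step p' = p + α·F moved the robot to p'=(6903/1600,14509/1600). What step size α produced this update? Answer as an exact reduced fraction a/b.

α = 1/4

F_att = 1/4·(g−p) = 1/4·(-11,1) = (-2.7500,0.2500)
o1: d²=144 > ρ²=41 → inactive
o2: d²=40 ≤ ρ²=41; F_rep = 6·(2,6)/40² = (0.0075,0.0225)
F = F_att + ΣF_rep = (-2.7425,0.2725)
Δp = p'−p = (-0.6856,0.0681); α = Δx/Fx = (-1097/1600) / (-1097/400) = 1/4
check: Δy/Fy = (109/1600) / (109/400) = 1/4 ✓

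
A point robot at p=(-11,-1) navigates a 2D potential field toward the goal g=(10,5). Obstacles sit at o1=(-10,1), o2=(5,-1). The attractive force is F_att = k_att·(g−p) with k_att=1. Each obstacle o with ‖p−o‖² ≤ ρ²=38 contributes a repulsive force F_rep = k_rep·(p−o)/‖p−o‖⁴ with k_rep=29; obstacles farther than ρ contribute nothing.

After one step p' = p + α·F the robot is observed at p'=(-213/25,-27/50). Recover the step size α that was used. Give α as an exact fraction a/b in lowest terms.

α = 1/8

F_att = 1·(g−p) = 1·(21,6) = (21.0000,6.0000)
o1: d²=5 ≤ ρ²=38; F_rep = 29·(-1,-2)/5² = (-1.1600,-2.3200)
o2: d²=256 > ρ²=38 → inactive
F = F_att + ΣF_rep = (19.8400,3.6800)
Δp = p'−p = (2.4800,0.4600); α = Δx/Fx = (62/25) / (496/25) = 1/8
check: Δy/Fy = (23/50) / (92/25) = 1/8 ✓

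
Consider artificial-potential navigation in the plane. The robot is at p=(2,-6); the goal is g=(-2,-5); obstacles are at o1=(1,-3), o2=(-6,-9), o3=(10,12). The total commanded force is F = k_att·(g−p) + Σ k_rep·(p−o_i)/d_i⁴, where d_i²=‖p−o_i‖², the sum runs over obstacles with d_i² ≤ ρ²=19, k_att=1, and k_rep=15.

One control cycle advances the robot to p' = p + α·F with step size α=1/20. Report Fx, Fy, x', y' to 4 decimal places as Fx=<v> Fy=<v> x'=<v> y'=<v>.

F_att = 1·(g−p) = 1·(-4,1) = (-4.0000,1.0000)
o1: d²=10 ≤ ρ²=19; F_rep = 15·(1,-3)/10² = (0.1500,-0.4500)
o2: d²=73 > ρ²=19 → inactive
o3: d²=388 > ρ²=19 → inactive
F = F_att + ΣF_rep = (-3.8500,0.5500)
p' = p + 1/20·F = (1.8075,-5.9725)

Fx=-3.8500 Fy=0.5500 x'=1.8075 y'=-5.9725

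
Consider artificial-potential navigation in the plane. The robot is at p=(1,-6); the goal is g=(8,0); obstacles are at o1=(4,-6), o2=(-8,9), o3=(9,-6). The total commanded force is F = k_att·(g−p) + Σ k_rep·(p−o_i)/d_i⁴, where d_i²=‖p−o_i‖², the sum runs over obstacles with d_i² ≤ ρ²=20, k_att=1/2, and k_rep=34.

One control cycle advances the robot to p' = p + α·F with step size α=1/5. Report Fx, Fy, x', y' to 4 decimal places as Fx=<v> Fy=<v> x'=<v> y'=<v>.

Fx=2.2407 Fy=3.0000 x'=1.4481 y'=-5.4000

F_att = 1/2·(g−p) = 1/2·(7,6) = (3.5000,3.0000)
o1: d²=9 ≤ ρ²=20; F_rep = 34·(-3,0)/9² = (-1.2593,0.0000)
o2: d²=306 > ρ²=20 → inactive
o3: d²=64 > ρ²=20 → inactive
F = F_att + ΣF_rep = (2.2407,3.0000)
p' = p + 1/5·F = (1.4481,-5.4000)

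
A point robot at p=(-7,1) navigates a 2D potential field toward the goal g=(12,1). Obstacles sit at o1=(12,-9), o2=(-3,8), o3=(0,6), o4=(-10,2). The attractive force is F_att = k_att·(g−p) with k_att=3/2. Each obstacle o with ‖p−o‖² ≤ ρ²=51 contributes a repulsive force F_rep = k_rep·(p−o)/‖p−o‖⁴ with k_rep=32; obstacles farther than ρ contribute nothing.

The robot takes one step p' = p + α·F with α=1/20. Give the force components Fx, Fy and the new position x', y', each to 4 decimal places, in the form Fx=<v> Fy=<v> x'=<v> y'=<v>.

F_att = 3/2·(g−p) = 3/2·(19,0) = (28.5000,0.0000)
o1: d²=461 > ρ²=51 → inactive
o2: d²=65 > ρ²=51 → inactive
o3: d²=74 > ρ²=51 → inactive
o4: d²=10 ≤ ρ²=51; F_rep = 32·(3,-1)/10² = (0.9600,-0.3200)
F = F_att + ΣF_rep = (29.4600,-0.3200)
p' = p + 1/20·F = (-5.5270,0.9840)

Fx=29.4600 Fy=-0.3200 x'=-5.5270 y'=0.9840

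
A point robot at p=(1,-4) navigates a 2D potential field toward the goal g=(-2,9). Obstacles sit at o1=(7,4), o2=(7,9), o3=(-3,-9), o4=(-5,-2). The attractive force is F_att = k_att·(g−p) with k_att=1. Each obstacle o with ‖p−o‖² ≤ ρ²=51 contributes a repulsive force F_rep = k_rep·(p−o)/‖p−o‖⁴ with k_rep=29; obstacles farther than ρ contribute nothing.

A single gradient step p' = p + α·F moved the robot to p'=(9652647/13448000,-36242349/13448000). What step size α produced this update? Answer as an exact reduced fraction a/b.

F_att = 1·(g−p) = 1·(-3,13) = (-3.0000,13.0000)
o1: d²=100 > ρ²=51 → inactive
o2: d²=205 > ρ²=51 → inactive
o3: d²=41 ≤ ρ²=51; F_rep = 29·(4,5)/41² = (0.0690,0.0863)
o4: d²=40 ≤ ρ²=51; F_rep = 29·(6,-2)/40² = (0.1087,-0.0362)
F = F_att + ΣF_rep = (-2.8222,13.0500)
Δp = p'−p = (-0.2822,1.3050); α = Δx/Fx = (-3795353/13448000) / (-3795353/1344800) = 1/10
check: Δy/Fy = (17549651/13448000) / (17549651/1344800) = 1/10 ✓

α = 1/10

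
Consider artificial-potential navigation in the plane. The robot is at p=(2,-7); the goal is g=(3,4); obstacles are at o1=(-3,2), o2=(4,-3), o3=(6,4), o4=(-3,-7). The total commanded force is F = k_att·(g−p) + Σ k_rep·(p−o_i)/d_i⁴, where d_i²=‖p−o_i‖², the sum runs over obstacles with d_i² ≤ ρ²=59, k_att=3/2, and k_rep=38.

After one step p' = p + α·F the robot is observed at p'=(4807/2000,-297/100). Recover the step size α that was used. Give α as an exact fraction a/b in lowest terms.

F_att = 3/2·(g−p) = 3/2·(1,11) = (1.5000,16.5000)
o1: d²=106 > ρ²=59 → inactive
o2: d²=20 ≤ ρ²=59; F_rep = 38·(-2,-4)/20² = (-0.1900,-0.3800)
o3: d²=137 > ρ²=59 → inactive
o4: d²=25 ≤ ρ²=59; F_rep = 38·(5,0)/25² = (0.3040,0.0000)
F = F_att + ΣF_rep = (1.6140,16.1200)
Δp = p'−p = (0.4035,4.0300); α = Δx/Fx = (807/2000) / (807/500) = 1/4
check: Δy/Fy = (403/100) / (403/25) = 1/4 ✓

α = 1/4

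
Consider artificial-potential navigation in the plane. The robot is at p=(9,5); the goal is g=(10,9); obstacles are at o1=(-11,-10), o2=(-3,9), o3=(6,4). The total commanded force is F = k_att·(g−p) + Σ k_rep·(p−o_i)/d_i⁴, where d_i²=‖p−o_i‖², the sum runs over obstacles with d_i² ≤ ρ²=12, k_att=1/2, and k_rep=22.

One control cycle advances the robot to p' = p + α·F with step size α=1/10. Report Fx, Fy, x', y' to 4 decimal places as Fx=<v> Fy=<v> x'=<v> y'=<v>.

Fx=1.1600 Fy=2.2200 x'=9.1160 y'=5.2220

F_att = 1/2·(g−p) = 1/2·(1,4) = (0.5000,2.0000)
o1: d²=625 > ρ²=12 → inactive
o2: d²=160 > ρ²=12 → inactive
o3: d²=10 ≤ ρ²=12; F_rep = 22·(3,1)/10² = (0.6600,0.2200)
F = F_att + ΣF_rep = (1.1600,2.2200)
p' = p + 1/10·F = (9.1160,5.2220)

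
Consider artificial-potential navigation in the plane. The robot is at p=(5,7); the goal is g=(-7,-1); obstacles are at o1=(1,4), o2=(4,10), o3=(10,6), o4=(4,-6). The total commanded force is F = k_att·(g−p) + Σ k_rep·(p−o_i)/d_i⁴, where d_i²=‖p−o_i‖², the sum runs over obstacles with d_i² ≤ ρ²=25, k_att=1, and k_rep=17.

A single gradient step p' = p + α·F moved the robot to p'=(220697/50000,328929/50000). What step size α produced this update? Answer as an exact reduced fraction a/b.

F_att = 1·(g−p) = 1·(-12,-8) = (-12.0000,-8.0000)
o1: d²=25 ≤ ρ²=25; F_rep = 17·(4,3)/25² = (0.1088,0.0816)
o2: d²=10 ≤ ρ²=25; F_rep = 17·(1,-3)/10² = (0.1700,-0.5100)
o3: d²=26 > ρ²=25 → inactive
o4: d²=170 > ρ²=25 → inactive
F = F_att + ΣF_rep = (-11.7212,-8.4284)
Δp = p'−p = (-0.5861,-0.4214); α = Δx/Fx = (-29303/50000) / (-29303/2500) = 1/20
check: Δy/Fy = (-21071/50000) / (-21071/2500) = 1/20 ✓

α = 1/20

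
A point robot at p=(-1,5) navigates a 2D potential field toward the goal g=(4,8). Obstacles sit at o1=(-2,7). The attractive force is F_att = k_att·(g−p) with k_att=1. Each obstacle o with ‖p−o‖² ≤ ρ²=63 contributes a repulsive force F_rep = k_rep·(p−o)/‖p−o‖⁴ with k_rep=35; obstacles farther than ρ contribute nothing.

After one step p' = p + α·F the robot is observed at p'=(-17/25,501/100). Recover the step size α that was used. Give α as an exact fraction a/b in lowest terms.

F_att = 1·(g−p) = 1·(5,3) = (5.0000,3.0000)
o1: d²=5 ≤ ρ²=63; F_rep = 35·(1,-2)/5² = (1.4000,-2.8000)
F = F_att + ΣF_rep = (6.4000,0.2000)
Δp = p'−p = (0.3200,0.0100); α = Δx/Fx = (8/25) / (32/5) = 1/20
check: Δy/Fy = (1/100) / (1/5) = 1/20 ✓

α = 1/20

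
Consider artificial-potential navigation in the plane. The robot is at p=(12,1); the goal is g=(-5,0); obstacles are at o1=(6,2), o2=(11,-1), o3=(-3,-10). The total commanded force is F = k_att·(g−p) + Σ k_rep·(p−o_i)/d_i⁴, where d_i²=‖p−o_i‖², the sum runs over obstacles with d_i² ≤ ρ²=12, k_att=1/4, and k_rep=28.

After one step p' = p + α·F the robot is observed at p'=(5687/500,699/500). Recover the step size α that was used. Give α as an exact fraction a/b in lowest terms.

α = 1/5

F_att = 1/4·(g−p) = 1/4·(-17,-1) = (-4.2500,-0.2500)
o1: d²=37 > ρ²=12 → inactive
o2: d²=5 ≤ ρ²=12; F_rep = 28·(1,2)/5² = (1.1200,2.2400)
o3: d²=346 > ρ²=12 → inactive
F = F_att + ΣF_rep = (-3.1300,1.9900)
Δp = p'−p = (-0.6260,0.3980); α = Δx/Fx = (-313/500) / (-313/100) = 1/5
check: Δy/Fy = (199/500) / (199/100) = 1/5 ✓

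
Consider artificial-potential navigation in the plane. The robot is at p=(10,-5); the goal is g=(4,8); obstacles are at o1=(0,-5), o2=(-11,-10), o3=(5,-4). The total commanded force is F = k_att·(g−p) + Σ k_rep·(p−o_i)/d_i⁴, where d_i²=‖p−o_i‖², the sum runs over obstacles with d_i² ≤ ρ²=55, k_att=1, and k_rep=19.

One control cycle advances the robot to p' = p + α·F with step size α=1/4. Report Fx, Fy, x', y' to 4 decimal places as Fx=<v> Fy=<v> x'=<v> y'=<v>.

F_att = 1·(g−p) = 1·(-6,13) = (-6.0000,13.0000)
o1: d²=100 > ρ²=55 → inactive
o2: d²=466 > ρ²=55 → inactive
o3: d²=26 ≤ ρ²=55; F_rep = 19·(5,-1)/26² = (0.1405,-0.0281)
F = F_att + ΣF_rep = (-5.8595,12.9719)
p' = p + 1/4·F = (8.5351,-1.7570)

Fx=-5.8595 Fy=12.9719 x'=8.5351 y'=-1.7570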